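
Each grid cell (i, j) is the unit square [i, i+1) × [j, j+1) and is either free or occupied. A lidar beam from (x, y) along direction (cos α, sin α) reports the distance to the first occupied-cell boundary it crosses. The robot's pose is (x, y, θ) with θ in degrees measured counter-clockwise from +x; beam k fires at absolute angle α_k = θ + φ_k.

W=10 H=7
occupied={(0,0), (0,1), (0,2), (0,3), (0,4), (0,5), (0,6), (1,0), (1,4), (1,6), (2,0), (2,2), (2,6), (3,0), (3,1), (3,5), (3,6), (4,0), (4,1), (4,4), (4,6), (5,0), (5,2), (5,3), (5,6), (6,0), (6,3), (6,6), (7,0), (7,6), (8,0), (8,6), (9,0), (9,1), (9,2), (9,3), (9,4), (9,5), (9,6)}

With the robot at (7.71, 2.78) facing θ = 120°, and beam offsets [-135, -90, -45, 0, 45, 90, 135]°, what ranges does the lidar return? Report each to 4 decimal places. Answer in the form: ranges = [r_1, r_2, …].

ranges = [1.3355, 1.4896, 3.3336, 3.7181, 0.8500, 3.1292, 1.8428]

beam 1: φ=-135°, α=345°
  direction (0.9659, -0.2588); cell (7,2); t to first gridline: x 0.3002, y 3.0137 (then +1.0353 / +3.8637)
    (8,2) via x @ 0.3002
    (9,2) via x @ 1.3355  # hit
  → r_1 = 1.3355
beam 2: φ=-90°, α=30°
  direction (0.8660, 0.5000); cell (7,2); t to first gridline: x 0.3349, y 0.4400 (then +1.1547 / +2.0000)
    (8,2) via x @ 0.3349
    (8,3) via y @ 0.4400
    (9,3) via x @ 1.4896  # hit
  → r_2 = 1.4896
beam 3: φ=-45°, α=75°
  direction (0.2588, 0.9659); cell (7,2); t to first gridline: x 1.1205, y 0.2278 (then +3.8637 / +1.0353)
    (7,3) via y @ 0.2278
    (8,3) via x @ 1.1205
    (8,4) via y @ 1.2630
    (8,5) via y @ 2.2983
    (8,6) via y @ 3.3336  # hit
  → r_3 = 3.3336
beam 4: φ=0°, α=120°
  direction (-0.5000, 0.8660); cell (7,2); t to first gridline: x 1.4200, y 0.2540 (then +2.0000 / +1.1547)
    (7,3) via y @ 0.2540
    (7,4) via y @ 1.4087
    (6,4) via x @ 1.4200
    (6,5) via y @ 2.5634
    (5,5) via x @ 3.4200
    (5,6) via y @ 3.7181  # hit
  → r_4 = 3.7181
beam 5: φ=45°, α=165°
  direction (-0.9659, 0.2588); cell (7,2); t to first gridline: x 0.7350, y 0.8500 (then +1.0353 / +3.8637)
    (6,2) via x @ 0.7350
    (6,3) via y @ 0.8500  # hit
  → r_5 = 0.8500
beam 6: φ=90°, α=210°
  direction (-0.8660, -0.5000); cell (7,2); t to first gridline: x 0.8198, y 1.5600 (then +1.1547 / +2.0000)
    (6,2) via x @ 0.8198
    (6,1) via y @ 1.5600
    (5,1) via x @ 1.9745
    (4,1) via x @ 3.1292  # hit
  → r_6 = 3.1292
beam 7: φ=135°, α=255°
  direction (-0.2588, -0.9659); cell (7,2); t to first gridline: x 2.7432, y 0.8075 (then +3.8637 / +1.0353)
    (7,1) via y @ 0.8075
    (7,0) via y @ 1.8428  # hit
  → r_7 = 1.8428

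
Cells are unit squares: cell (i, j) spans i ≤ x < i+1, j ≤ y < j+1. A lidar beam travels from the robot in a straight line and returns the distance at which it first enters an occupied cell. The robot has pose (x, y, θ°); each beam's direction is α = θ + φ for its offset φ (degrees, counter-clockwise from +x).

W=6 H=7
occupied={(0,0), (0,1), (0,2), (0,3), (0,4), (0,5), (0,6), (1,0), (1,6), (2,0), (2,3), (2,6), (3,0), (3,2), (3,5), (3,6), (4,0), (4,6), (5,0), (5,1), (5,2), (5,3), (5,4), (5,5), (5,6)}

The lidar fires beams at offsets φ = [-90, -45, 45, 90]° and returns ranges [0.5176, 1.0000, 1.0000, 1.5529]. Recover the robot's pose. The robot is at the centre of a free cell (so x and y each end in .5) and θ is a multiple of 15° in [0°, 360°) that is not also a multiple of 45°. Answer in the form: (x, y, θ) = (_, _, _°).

(x, y, θ) = (2.5, 1.5, 15°)

Enumerate (i+0.5, j+0.5, θ) over the 17 free cells and 16 admissible headings. For each, cast all 4 beams and compare to the given ranges.
  (4.5, 1.5, 300°): beam 1 = 1.0000 ≠ 0.5176 ✗
  (3.5, 4.5, 120°): beam 1 = 1.7321 ≠ 0.5176 ✗
  (3.5, 3.5, 285°): beam 2 = 0.5774 ≠ 1.0000 ✗
  …
  (2.5, 1.5, 15°): r_1=0.5176, r_2=1.0000, r_3=1.0000, r_4=1.5529 — all match ✓
Unique over the lattice → pose = (2.5, 1.5, 15°).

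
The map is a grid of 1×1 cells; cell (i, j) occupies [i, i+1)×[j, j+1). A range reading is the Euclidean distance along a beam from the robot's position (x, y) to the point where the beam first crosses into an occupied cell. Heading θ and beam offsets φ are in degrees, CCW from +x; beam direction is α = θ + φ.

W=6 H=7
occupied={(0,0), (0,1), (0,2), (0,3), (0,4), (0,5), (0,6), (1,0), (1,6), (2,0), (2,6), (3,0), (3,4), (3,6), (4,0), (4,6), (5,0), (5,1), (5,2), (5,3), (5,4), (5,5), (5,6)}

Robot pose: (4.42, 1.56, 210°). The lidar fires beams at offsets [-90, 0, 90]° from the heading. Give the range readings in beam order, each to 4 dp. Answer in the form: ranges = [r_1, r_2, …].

ranges = [2.8175, 1.1200, 0.6466]

beam 1: φ=-90°, α=120°
  d=(-0.5000,0.8660)  start (4,1)  tX=0.8400 tY=0.5081  stride 1/|dx|=2.0000 1/|dy|=1.1547
    cross y-line → (4,2), t=0.5081
    cross x-line → (3,2), t=0.8400
    cross y-line → (3,3), t=1.6628
    cross y-line → (3,4), t=2.8175 (wall)
  → r_1 = 2.8175
beam 2: φ=0°, α=210°
  d=(-0.8660,-0.5000)  start (4,1)  tX=0.4850 tY=1.1200  stride 1/|dx|=1.1547 1/|dy|=2.0000
    cross x-line → (3,1), t=0.4850
    cross y-line → (3,0), t=1.1200 (wall)
  → r_2 = 1.1200
beam 3: φ=90°, α=300°
  d=(0.5000,-0.8660)  start (4,1)  tX=1.1600 tY=0.6466  stride 1/|dx|=2.0000 1/|dy|=1.1547
    cross y-line → (4,0), t=0.6466 (wall)
  → r_3 = 0.6466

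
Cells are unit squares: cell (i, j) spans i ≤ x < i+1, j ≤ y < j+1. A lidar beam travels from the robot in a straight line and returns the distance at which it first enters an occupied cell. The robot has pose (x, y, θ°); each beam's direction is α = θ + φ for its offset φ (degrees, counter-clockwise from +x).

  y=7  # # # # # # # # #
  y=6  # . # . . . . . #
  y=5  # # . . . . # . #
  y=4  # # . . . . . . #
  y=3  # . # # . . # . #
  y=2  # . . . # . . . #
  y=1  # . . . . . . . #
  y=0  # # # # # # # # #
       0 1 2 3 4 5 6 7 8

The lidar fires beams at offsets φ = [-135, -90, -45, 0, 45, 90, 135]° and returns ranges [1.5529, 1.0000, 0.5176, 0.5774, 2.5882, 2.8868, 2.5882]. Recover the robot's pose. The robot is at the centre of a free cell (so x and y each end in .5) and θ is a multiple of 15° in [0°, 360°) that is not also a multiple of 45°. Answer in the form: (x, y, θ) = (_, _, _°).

(x, y, θ) = (3.5, 4.5, 300°)

Enumerate (i+0.5, j+0.5, θ) over the 34 free cells and 16 admissible headings. For each, cast all 7 beams and compare to the given ranges.
  (4.5, 1.5, 285°): beam 1 = 4.0415 ≠ 1.5529 ✗
  (4.5, 6.5, 120°): beam 1 = 1.9319 ≠ 1.5529 ✗
  (5.5, 4.5, 165°): beam 1 = 1.0000 ≠ 1.5529 ✗
  …
  (3.5, 4.5, 300°): r_1=1.5529, r_2=1.0000, r_3=0.5176, r_4=0.5774, r_5=2.5882, r_6=2.8868, r_7=2.5882 — all match ✓
Unique over the lattice → pose = (3.5, 4.5, 300°).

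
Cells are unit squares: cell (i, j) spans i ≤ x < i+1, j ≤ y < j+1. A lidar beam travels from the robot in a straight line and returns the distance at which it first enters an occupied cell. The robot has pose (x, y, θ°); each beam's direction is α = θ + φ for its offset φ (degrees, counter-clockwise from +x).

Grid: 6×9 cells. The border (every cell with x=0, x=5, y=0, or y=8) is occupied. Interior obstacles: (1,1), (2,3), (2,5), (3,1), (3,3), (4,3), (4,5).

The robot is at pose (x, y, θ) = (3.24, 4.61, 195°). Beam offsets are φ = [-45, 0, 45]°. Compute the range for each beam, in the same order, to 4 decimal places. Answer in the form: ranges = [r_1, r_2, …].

ranges = [0.7800, 2.3190, 0.7044]

beam 1: φ=-45°, α=150°
  dir = (cos 150°, sin 150°) = (-0.8660, 0.5000); from cell (3,4)
  next x-line at t=0.2771, next y-line at t=0.7800; Δt_x=1.1547, Δt_y=2.0000
    x: enter (2,4) at t=0.2771
    y: enter (2,5) at t=0.7800 ← occupied
  → r_1 = 0.7800
beam 2: φ=0°, α=195°
  dir = (cos 195°, sin 195°) = (-0.9659, -0.2588); from cell (3,4)
  next x-line at t=0.2485, next y-line at t=2.3569; Δt_x=1.0353, Δt_y=3.8637
    x: enter (2,4) at t=0.2485
    x: enter (1,4) at t=1.2837
    x: enter (0,4) at t=2.3190 ← occupied
  → r_2 = 2.3190
beam 3: φ=45°, α=240°
  dir = (cos 240°, sin 240°) = (-0.5000, -0.8660); from cell (3,4)
  next x-line at t=0.4800, next y-line at t=0.7044; Δt_x=2.0000, Δt_y=1.1547
    x: enter (2,4) at t=0.4800
    y: enter (2,3) at t=0.7044 ← occupied
  → r_3 = 0.7044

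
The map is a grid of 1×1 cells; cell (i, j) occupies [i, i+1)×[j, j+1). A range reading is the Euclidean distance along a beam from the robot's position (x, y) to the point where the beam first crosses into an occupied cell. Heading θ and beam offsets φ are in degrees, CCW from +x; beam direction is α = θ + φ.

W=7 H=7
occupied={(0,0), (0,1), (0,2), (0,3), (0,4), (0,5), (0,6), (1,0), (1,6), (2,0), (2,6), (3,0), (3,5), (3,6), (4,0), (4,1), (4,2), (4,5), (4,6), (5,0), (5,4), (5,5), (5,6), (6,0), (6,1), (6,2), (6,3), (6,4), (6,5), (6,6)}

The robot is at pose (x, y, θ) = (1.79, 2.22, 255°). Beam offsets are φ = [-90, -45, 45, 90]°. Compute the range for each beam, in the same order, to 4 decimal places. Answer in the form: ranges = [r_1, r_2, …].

beam 1: φ=-90°, α=165°
  direction (-0.9659, 0.2588); cell (1,2); t to first gridline: x 0.8179, y 3.0137 (then +1.0353 / +3.8637)
    (0,2) via x @ 0.8179  # hit
  → r_1 = 0.8179
beam 2: φ=-45°, α=210°
  direction (-0.8660, -0.5000); cell (1,2); t to first gridline: x 0.9122, y 0.4400 (then +1.1547 / +2.0000)
    (1,1) via y @ 0.4400
    (0,1) via x @ 0.9122  # hit
  → r_2 = 0.9122
beam 3: φ=45°, α=300°
  direction (0.5000, -0.8660); cell (1,2); t to first gridline: x 0.4200, y 0.2540 (then +2.0000 / +1.1547)
    (1,1) via y @ 0.2540
    (2,1) via x @ 0.4200
    (2,0) via y @ 1.4087  # hit
  → r_3 = 1.4087
beam 4: φ=90°, α=345°
  direction (0.9659, -0.2588); cell (1,2); t to first gridline: x 0.2174, y 0.8500 (then +1.0353 / +3.8637)
    (2,2) via x @ 0.2174
    (2,1) via y @ 0.8500
    (3,1) via x @ 1.2527
    (4,1) via x @ 2.2880  # hit
  → r_4 = 2.2880

ranges = [0.8179, 0.9122, 1.4087, 2.2880]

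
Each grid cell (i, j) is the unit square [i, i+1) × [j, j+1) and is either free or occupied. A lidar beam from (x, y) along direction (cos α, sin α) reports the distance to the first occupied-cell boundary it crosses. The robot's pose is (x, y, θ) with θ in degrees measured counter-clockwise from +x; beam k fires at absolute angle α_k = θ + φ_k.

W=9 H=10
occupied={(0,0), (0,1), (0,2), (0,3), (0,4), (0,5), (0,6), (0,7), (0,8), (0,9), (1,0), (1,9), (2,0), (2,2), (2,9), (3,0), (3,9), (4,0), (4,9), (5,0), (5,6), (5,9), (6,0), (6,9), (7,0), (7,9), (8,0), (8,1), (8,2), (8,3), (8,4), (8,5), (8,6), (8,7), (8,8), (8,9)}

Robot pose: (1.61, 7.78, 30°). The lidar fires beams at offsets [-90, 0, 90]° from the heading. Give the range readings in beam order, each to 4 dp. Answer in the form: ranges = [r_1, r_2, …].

beam 1: φ=-90°, α=300°
  cosα=0.5000 sinα=-0.8660 | (1,7) | tMaxX 0.7800 tMaxY 0.9007 | tΔX 2.0000 tΔY 1.1547
    t=0.7800 [x] (2,7)
    t=0.9007 [y] (2,6)
    t=2.0554 [y] (2,5)
    t=2.7800 [x] (3,5)
    t=3.2101 [y] (3,4)
    t=4.3648 [y] (3,3)
    t=4.7800 [x] (4,3)
    t=5.5195 [y] (4,2)
    t=6.6742 [y] (4,1)
    t=6.7800 [x] (5,1)
    t=7.8289 [y] (5,0) — stop
  → r_1 = 7.8289
beam 2: φ=0°, α=30°
  cosα=0.8660 sinα=0.5000 | (1,7) | tMaxX 0.4503 tMaxY 0.4400 | tΔX 1.1547 tΔY 2.0000
    t=0.4400 [y] (1,8)
    t=0.4503 [x] (2,8)
    t=1.6050 [x] (3,8)
    t=2.4400 [y] (3,9) — stop
  → r_2 = 2.4400
beam 3: φ=90°, α=120°
  cosα=-0.5000 sinα=0.8660 | (1,7) | tMaxX 1.2200 tMaxY 0.2540 | tΔX 2.0000 tΔY 1.1547
    t=0.2540 [y] (1,8)
    t=1.2200 [x] (0,8) — stop
  → r_3 = 1.2200

ranges = [7.8289, 2.4400, 1.2200]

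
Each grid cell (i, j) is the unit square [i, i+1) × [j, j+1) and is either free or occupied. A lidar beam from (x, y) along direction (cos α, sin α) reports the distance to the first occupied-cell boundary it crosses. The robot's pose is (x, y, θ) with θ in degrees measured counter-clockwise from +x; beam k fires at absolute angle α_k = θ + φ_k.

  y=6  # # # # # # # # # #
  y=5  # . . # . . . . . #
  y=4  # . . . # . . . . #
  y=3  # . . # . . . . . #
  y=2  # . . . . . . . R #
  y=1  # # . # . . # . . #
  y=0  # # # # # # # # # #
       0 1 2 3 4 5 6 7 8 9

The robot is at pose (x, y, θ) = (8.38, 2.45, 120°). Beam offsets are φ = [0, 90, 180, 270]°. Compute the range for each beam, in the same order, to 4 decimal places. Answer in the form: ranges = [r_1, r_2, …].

ranges = [4.0992, 1.5935, 1.2400, 0.7159]

beam 1: φ=0°, α=120°
  d=(-0.5000,0.8660)  start (8,2)  tX=0.7600 tY=0.6351  stride 1/|dx|=2.0000 1/|dy|=1.1547
    cross y-line → (8,3), t=0.6351
    cross x-line → (7,3), t=0.7600
    cross y-line → (7,4), t=1.7898
    cross x-line → (6,4), t=2.7600
    cross y-line → (6,5), t=2.9445
    cross y-line → (6,6), t=4.0992 (wall)
  → r_1 = 4.0992
beam 2: φ=90°, α=210°
  d=(-0.8660,-0.5000)  start (8,2)  tX=0.4388 tY=0.9000  stride 1/|dx|=1.1547 1/|dy|=2.0000
    cross x-line → (7,2), t=0.4388
    cross y-line → (7,1), t=0.9000
    cross x-line → (6,1), t=1.5935 (wall)
  → r_2 = 1.5935
beam 3: φ=180°, α=300°
  d=(0.5000,-0.8660)  start (8,2)  tX=1.2400 tY=0.5196  stride 1/|dx|=2.0000 1/|dy|=1.1547
    cross y-line → (8,1), t=0.5196
    cross x-line → (9,1), t=1.2400 (wall)
  → r_3 = 1.2400
beam 4: φ=270°, α=30°
  d=(0.8660,0.5000)  start (8,2)  tX=0.7159 tY=1.1000  stride 1/|dx|=1.1547 1/|dy|=2.0000
    cross x-line → (9,2), t=0.7159 (wall)
  → r_4 = 0.7159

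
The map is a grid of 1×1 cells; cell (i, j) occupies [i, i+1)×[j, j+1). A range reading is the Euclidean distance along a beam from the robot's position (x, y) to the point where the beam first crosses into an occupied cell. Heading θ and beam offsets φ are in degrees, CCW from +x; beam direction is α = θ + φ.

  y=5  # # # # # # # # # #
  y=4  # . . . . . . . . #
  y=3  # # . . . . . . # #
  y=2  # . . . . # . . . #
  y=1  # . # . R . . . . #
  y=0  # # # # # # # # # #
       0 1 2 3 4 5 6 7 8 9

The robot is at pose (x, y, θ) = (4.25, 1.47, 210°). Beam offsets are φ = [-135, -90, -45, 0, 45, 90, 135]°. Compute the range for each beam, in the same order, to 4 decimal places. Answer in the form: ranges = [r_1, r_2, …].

ranges = [3.6545, 4.0761, 1.2941, 0.9400, 0.4866, 0.5427, 1.8159]

beam 1: φ=-135°, α=75°
  d=(0.2588,0.9659)  start (4,1)  tX=2.8978 tY=0.5487  stride 1/|dx|=3.8637 1/|dy|=1.0353
    cross y-line → (4,2), t=0.5487
    cross y-line → (4,3), t=1.5840
    cross y-line → (4,4), t=2.6192
    cross x-line → (5,4), t=2.8978
    cross y-line → (5,5), t=3.6545 (wall)
  → r_1 = 3.6545
beam 2: φ=-90°, α=120°
  d=(-0.5000,0.8660)  start (4,1)  tX=0.5000 tY=0.6120  stride 1/|dx|=2.0000 1/|dy|=1.1547
    cross x-line → (3,1), t=0.5000
    cross y-line → (3,2), t=0.6120
    cross y-line → (3,3), t=1.7667
    cross x-line → (2,3), t=2.5000
    cross y-line → (2,4), t=2.9214
    cross y-line → (2,5), t=4.0761 (wall)
  → r_2 = 4.0761
beam 3: φ=-45°, α=165°
  d=(-0.9659,0.2588)  start (4,1)  tX=0.2588 tY=2.0478  stride 1/|dx|=1.0353 1/|dy|=3.8637
    cross x-line → (3,1), t=0.2588
    cross x-line → (2,1), t=1.2941 (wall)
  → r_3 = 1.2941
beam 4: φ=0°, α=210°
  d=(-0.8660,-0.5000)  start (4,1)  tX=0.2887 tY=0.9400  stride 1/|dx|=1.1547 1/|dy|=2.0000
    cross x-line → (3,1), t=0.2887
    cross y-line → (3,0), t=0.9400 (wall)
  → r_4 = 0.9400
beam 5: φ=45°, α=255°
  d=(-0.2588,-0.9659)  start (4,1)  tX=0.9659 tY=0.4866  stride 1/|dx|=3.8637 1/|dy|=1.0353
    cross y-line → (4,0), t=0.4866 (wall)
  → r_5 = 0.4866
beam 6: φ=90°, α=300°
  d=(0.5000,-0.8660)  start (4,1)  tX=1.5000 tY=0.5427  stride 1/|dx|=2.0000 1/|dy|=1.1547
    cross y-line → (4,0), t=0.5427 (wall)
  → r_6 = 0.5427
beam 7: φ=135°, α=345°
  d=(0.9659,-0.2588)  start (4,1)  tX=0.7765 tY=1.8159  stride 1/|dx|=1.0353 1/|dy|=3.8637
    cross x-line → (5,1), t=0.7765
    cross x-line → (6,1), t=1.8117
    cross y-line → (6,0), t=1.8159 (wall)
  → r_7 = 1.8159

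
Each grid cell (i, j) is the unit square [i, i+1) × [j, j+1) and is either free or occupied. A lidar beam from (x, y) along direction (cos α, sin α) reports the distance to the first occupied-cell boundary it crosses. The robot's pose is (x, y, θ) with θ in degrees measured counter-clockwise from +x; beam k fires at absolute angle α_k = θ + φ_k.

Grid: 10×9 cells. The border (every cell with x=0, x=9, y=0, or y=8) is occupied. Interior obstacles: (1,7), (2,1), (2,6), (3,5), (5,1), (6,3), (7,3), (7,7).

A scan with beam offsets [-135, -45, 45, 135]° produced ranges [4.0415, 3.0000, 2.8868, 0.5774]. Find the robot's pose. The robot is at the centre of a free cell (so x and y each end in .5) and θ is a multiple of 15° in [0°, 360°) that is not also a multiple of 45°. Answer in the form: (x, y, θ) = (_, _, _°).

The pose lattice has 48·16 = 768 candidates. Test each by forward raycasting.
  (7.5, 1.5, 255°): beam 1 = 1.7321 ≠ 4.0415 ✗
  (5.5, 3.5, 15°): beam 1 = 2.8868 ≠ 4.0415 ✗
  (1.5, 6.5, 255°): beam 1 = 0.5774 ≠ 4.0415 ✗
  (6.5, 4.5, 15°): beam 1 = 0.5774 ≠ 4.0415 ✗
  (4.5, 4.5, 60°): beam 1 = 2.5882 ≠ 4.0415 ✗
  …
  (4.5, 5.5, 15°): r_1=4.0415, r_2=3.0000, r_3=2.8868, r_4=0.5774 — all match ✓
Unique over the lattice → pose = (4.5, 5.5, 15°).

(x, y, θ) = (4.5, 5.5, 15°)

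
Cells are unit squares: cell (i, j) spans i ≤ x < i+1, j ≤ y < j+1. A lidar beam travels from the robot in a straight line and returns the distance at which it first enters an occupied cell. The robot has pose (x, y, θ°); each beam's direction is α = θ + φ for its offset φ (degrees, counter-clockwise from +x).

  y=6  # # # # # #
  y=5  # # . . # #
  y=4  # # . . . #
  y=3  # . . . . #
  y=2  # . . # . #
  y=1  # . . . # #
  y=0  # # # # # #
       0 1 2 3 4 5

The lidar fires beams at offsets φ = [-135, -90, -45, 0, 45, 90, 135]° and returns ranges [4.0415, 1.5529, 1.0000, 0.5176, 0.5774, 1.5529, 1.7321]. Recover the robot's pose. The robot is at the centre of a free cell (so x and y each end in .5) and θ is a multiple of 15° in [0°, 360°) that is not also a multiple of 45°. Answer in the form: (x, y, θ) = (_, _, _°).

(x, y, θ) = (1.5, 2.5, 165°)

The pose lattice has 15·16 = 240 candidates. Test each by forward raycasting.
  (1.5, 2.5, 75°): beam 1 = 1.7321 ≠ 4.0415 ✗
  (2.5, 5.5, 210°): beam 1 = 0.5176 ≠ 4.0415 ✗
  (3.5, 4.5, 150°): beam 1 = 1.5529 ≠ 4.0415 ✗
  …
  (1.5, 2.5, 165°): r_1=4.0415, r_2=1.5529, r_3=1.0000, r_4=0.5176, r_5=0.5774, r_6=1.5529, r_7=1.7321 — all match ✓
Unique over the lattice → pose = (1.5, 2.5, 165°).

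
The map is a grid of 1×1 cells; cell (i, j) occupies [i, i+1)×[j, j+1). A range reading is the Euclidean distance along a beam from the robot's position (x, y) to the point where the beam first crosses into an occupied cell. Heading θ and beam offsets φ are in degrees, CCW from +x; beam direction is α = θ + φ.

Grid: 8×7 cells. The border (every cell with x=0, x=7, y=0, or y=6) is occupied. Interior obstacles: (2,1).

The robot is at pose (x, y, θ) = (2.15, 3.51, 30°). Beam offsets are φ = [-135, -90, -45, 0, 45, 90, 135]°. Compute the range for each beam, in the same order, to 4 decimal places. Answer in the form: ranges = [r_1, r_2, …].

beam 1: φ=-135°, α=255°
  d=(-0.2588,-0.9659)  start (2,3)  tX=0.5796 tY=0.5280  stride 1/|dx|=3.8637 1/|dy|=1.0353
    cross y-line → (2,2), t=0.5280
    cross x-line → (1,2), t=0.5796
    cross y-line → (1,1), t=1.5633
    cross y-line → (1,0), t=2.5985 (wall)
  → r_1 = 2.5985
beam 2: φ=-90°, α=300°
  d=(0.5000,-0.8660)  start (2,3)  tX=1.7000 tY=0.5889  stride 1/|dx|=2.0000 1/|dy|=1.1547
    cross y-line → (2,2), t=0.5889
    cross x-line → (3,2), t=1.7000
    cross y-line → (3,1), t=1.7436
    cross y-line → (3,0), t=2.8983 (wall)
  → r_2 = 2.8983
beam 3: φ=-45°, α=345°
  d=(0.9659,-0.2588)  start (2,3)  tX=0.8800 tY=1.9705  stride 1/|dx|=1.0353 1/|dy|=3.8637
    cross x-line → (3,3), t=0.8800
    cross x-line → (4,3), t=1.9153
    cross y-line → (4,2), t=1.9705
    cross x-line → (5,2), t=2.9505
    cross x-line → (6,2), t=3.9858
    cross x-line → (7,2), t=5.0211 (wall)
  → r_3 = 5.0211
beam 4: φ=0°, α=30°
  d=(0.8660,0.5000)  start (2,3)  tX=0.9815 tY=0.9800  stride 1/|dx|=1.1547 1/|dy|=2.0000
    cross y-line → (2,4), t=0.9800
    cross x-line → (3,4), t=0.9815
    cross x-line → (4,4), t=2.1362
    cross y-line → (4,5), t=2.9800
    cross x-line → (5,5), t=3.2909
    cross x-line → (6,5), t=4.4456
    cross y-line → (6,6), t=4.9800 (wall)
  → r_4 = 4.9800
beam 5: φ=45°, α=75°
  d=(0.2588,0.9659)  start (2,3)  tX=3.2841 tY=0.5073  stride 1/|dx|=3.8637 1/|dy|=1.0353
    cross y-line → (2,4), t=0.5073
    cross y-line → (2,5), t=1.5426
    cross y-line → (2,6), t=2.5778 (wall)
  → r_5 = 2.5778
beam 6: φ=90°, α=120°
  d=(-0.5000,0.8660)  start (2,3)  tX=0.3000 tY=0.5658  stride 1/|dx|=2.0000 1/|dy|=1.1547
    cross x-line → (1,3), t=0.3000
    cross y-line → (1,4), t=0.5658
    cross y-line → (1,5), t=1.7205
    cross x-line → (0,5), t=2.3000 (wall)
  → r_6 = 2.3000
beam 7: φ=135°, α=165°
  d=(-0.9659,0.2588)  start (2,3)  tX=0.1553 tY=1.8932  stride 1/|dx|=1.0353 1/|dy|=3.8637
    cross x-line → (1,3), t=0.1553
    cross x-line → (0,3), t=1.1906 (wall)
  → r_7 = 1.1906

ranges = [2.5985, 2.8983, 5.0211, 4.9800, 2.5778, 2.3000, 1.1906]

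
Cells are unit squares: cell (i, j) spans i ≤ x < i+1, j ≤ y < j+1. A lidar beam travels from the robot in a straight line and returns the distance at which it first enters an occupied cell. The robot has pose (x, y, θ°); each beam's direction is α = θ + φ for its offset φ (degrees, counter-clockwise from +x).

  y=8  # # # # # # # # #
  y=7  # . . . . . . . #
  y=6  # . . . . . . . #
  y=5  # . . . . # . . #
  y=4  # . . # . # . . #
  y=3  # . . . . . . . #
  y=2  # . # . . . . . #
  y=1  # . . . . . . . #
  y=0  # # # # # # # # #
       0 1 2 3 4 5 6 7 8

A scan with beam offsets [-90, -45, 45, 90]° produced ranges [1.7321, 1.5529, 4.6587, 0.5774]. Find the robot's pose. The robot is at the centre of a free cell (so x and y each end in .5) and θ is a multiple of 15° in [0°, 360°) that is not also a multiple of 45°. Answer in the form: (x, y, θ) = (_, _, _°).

(x, y, θ) = (5.5, 6.5, 150°)

Candidates: 45 free-cell centres × 16 headings = 720 poses. Raycast each; keep the one whose scan matches to 4 dp.
  (5.5, 2.5, 345°): beam 1 = 1.5529 ≠ 1.7321 ✗
  (4.5, 6.5, 165°): beam 1 = 1.5529 ≠ 1.7321 ✗
  (1.5, 1.5, 210°): beam 1 = 1.0000 ≠ 1.7321 ✗
  (6.5, 7.5, 300°): beam 1 = 6.3509 ≠ 1.7321 ✗
  …
  (5.5, 6.5, 150°): r_1=1.7321, r_2=1.5529, r_3=4.6587, r_4=0.5774 — all match ✓
Unique over the lattice → pose = (5.5, 6.5, 150°).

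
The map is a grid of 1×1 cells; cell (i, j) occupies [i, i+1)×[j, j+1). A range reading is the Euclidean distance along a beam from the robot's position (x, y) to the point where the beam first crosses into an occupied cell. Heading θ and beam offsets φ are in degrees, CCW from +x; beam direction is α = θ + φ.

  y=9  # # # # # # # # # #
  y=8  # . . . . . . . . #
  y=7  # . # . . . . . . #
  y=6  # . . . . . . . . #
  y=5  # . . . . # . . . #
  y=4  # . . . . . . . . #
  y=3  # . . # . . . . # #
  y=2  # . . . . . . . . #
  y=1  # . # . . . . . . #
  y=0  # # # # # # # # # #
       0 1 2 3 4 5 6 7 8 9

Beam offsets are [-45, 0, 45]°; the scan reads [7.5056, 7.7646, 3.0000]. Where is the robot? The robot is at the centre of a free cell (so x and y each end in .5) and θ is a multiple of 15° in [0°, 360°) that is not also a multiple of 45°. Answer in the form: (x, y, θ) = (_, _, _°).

Candidates: 59 free-cell centres × 16 headings = 944 poses. Raycast each; keep the one whose scan matches to 4 dp.
  (4.5, 4.5, 120°): beam 1 = 4.6587 ≠ 7.5056 ✗
  (4.5, 8.5, 105°): beam 1 = 0.5774 ≠ 7.5056 ✗
  (6.5, 5.5, 300°): beam 1 = 4.6587 ≠ 7.5056 ✗
  …
  (7.5, 8.5, 255°): r_1=7.5056, r_2=7.7646, r_3=3.0000 — all match ✓
No second candidate reproduces the full scan.

(x, y, θ) = (7.5, 8.5, 255°)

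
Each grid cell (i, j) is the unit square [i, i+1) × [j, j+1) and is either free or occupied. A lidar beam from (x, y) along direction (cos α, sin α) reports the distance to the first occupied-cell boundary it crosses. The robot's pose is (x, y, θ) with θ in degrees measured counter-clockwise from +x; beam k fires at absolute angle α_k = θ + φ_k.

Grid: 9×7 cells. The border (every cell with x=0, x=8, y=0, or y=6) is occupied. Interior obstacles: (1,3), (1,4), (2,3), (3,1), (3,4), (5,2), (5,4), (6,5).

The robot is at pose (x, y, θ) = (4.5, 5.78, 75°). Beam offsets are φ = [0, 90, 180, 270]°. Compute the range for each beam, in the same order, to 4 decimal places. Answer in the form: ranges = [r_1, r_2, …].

beam 1: φ=0°, α=75°
  cosα=0.2588 sinα=0.9659 | (4,5) | tMaxX 1.9319 tMaxY 0.2278 | tΔX 3.8637 tΔY 1.0353
    t=0.2278 [y] (4,6) — stop
  → r_1 = 0.2278
beam 2: φ=90°, α=165°
  cosα=-0.9659 sinα=0.2588 | (4,5) | tMaxX 0.5176 tMaxY 0.8500 | tΔX 1.0353 tΔY 3.8637
    t=0.5176 [x] (3,5)
    t=0.8500 [y] (3,6) — stop
  → r_2 = 0.8500
beam 3: φ=180°, α=255°
  cosα=-0.2588 sinα=-0.9659 | (4,5) | tMaxX 1.9319 tMaxY 0.8075 | tΔX 3.8637 tΔY 1.0353
    t=0.8075 [y] (4,4)
    t=1.8428 [y] (4,3)
    t=1.9319 [x] (3,3)
    t=2.8781 [y] (3,2)
    t=3.9133 [y] (3,1) — stop
  → r_3 = 3.9133
beam 4: φ=270°, α=345°
  cosα=0.9659 sinα=-0.2588 | (4,5) | tMaxX 0.5176 tMaxY 3.0137 | tΔX 1.0353 tΔY 3.8637
    t=0.5176 [x] (5,5)
    t=1.5529 [x] (6,5) — stop
  → r_4 = 1.5529

ranges = [0.2278, 0.8500, 3.9133, 1.5529]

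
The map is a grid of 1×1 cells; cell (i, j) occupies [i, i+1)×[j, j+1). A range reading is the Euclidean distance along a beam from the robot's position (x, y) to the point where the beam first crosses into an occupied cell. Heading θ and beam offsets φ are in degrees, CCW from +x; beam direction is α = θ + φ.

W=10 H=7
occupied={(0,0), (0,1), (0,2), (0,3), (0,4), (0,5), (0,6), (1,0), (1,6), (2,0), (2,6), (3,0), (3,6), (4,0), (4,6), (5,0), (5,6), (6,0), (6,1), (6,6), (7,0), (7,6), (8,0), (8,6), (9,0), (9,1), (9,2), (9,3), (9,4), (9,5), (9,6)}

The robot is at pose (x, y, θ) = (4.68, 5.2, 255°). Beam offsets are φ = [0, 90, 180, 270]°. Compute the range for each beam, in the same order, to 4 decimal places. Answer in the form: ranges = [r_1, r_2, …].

ranges = [4.3482, 4.4724, 0.8282, 3.0910]

beam 1: φ=0°, α=255°
  d=(-0.2588,-0.9659)  start (4,5)  tX=2.6273 tY=0.2071  stride 1/|dx|=3.8637 1/|dy|=1.0353
    cross y-line → (4,4), t=0.2071
    cross y-line → (4,3), t=1.2423
    cross y-line → (4,2), t=2.2776
    cross x-line → (3,2), t=2.6273
    cross y-line → (3,1), t=3.3129
    cross y-line → (3,0), t=4.3482 (wall)
  → r_1 = 4.3482
beam 2: φ=90°, α=345°
  d=(0.9659,-0.2588)  start (4,5)  tX=0.3313 tY=0.7727  stride 1/|dx|=1.0353 1/|dy|=3.8637
    cross x-line → (5,5), t=0.3313
    cross y-line → (5,4), t=0.7727
    cross x-line → (6,4), t=1.3666
    cross x-line → (7,4), t=2.4018
    cross x-line → (8,4), t=3.4371
    cross x-line → (9,4), t=4.4724 (wall)
  → r_2 = 4.4724
beam 3: φ=180°, α=75°
  d=(0.2588,0.9659)  start (4,5)  tX=1.2364 tY=0.8282  stride 1/|dx|=3.8637 1/|dy|=1.0353
    cross y-line → (4,6), t=0.8282 (wall)
  → r_3 = 0.8282
beam 4: φ=270°, α=165°
  d=(-0.9659,0.2588)  start (4,5)  tX=0.7040 tY=3.0910  stride 1/|dx|=1.0353 1/|dy|=3.8637
    cross x-line → (3,5), t=0.7040
    cross x-line → (2,5), t=1.7393
    cross x-line → (1,5), t=2.7745
    cross y-line → (1,6), t=3.0910 (wall)
  → r_4 = 3.0910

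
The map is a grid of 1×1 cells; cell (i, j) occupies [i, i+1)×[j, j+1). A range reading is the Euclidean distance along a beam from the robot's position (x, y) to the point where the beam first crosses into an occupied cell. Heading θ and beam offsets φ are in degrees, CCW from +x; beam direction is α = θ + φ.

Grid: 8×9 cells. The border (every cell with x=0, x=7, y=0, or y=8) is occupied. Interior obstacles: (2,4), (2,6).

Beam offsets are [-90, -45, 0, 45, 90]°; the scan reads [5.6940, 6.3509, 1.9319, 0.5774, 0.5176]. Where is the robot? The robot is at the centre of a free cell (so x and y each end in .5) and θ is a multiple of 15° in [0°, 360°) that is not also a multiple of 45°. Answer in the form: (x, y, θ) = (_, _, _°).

(x, y, θ) = (6.5, 6.5, 285°)

The pose lattice has 40·16 = 640 candidates. Test each by forward raycasting.
  (6.5, 3.5, 75°): beam 1 = 0.5176 ≠ 5.6940 ✗
  (4.5, 1.5, 105°): beam 1 = 2.5882 ≠ 5.6940 ✗
  (2.5, 2.5, 300°): beam 1 = 1.7321 ≠ 5.6940 ✗
  (2.5, 5.5, 285°): beam 1 = 1.5529 ≠ 5.6940 ✗
  …
  (6.5, 6.5, 285°): r_1=5.6940, r_2=6.3509, r_3=1.9319, r_4=0.5774, r_5=0.5176 — all match ✓
No second candidate reproduces the full scan.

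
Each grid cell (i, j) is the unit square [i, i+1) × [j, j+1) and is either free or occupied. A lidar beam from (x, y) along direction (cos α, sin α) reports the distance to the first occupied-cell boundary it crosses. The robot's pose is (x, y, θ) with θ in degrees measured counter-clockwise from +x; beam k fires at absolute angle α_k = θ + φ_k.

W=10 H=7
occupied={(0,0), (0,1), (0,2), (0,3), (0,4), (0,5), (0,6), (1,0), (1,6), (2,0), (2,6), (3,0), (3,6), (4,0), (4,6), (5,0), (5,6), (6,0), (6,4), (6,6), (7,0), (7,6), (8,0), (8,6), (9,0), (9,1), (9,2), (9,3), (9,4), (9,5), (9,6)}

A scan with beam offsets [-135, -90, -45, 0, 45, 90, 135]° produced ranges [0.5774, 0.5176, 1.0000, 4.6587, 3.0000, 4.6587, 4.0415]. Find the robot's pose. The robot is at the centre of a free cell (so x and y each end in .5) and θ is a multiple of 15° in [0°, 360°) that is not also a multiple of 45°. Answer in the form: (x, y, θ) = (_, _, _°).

(x, y, θ) = (4.5, 1.5, 15°)

Candidates: 39 free-cell centres × 16 headings = 624 poses. Raycast each; keep the one whose scan matches to 4 dp.
  (8.5, 2.5, 150°): beam 1 = 0.5176 ≠ 0.5774 ✗
  (8.5, 2.5, 300°): beam 1 = 7.7646 ≠ 0.5774 ✗
  (4.5, 3.5, 345°): beam 1 = 4.0415 ≠ 0.5774 ✗
  (3.5, 2.5, 120°): beam 1 = 5.6940 ≠ 0.5774 ✗
  (7.5, 2.5, 105°): beam 1 = 1.7321 ≠ 0.5774 ✗
  …
  (4.5, 1.5, 15°): r_1=0.5774, r_2=0.5176, r_3=1.0000, r_4=4.6587, r_5=3.0000, r_6=4.6587, r_7=4.0415 — all match ✓
No second candidate reproduces the full scan.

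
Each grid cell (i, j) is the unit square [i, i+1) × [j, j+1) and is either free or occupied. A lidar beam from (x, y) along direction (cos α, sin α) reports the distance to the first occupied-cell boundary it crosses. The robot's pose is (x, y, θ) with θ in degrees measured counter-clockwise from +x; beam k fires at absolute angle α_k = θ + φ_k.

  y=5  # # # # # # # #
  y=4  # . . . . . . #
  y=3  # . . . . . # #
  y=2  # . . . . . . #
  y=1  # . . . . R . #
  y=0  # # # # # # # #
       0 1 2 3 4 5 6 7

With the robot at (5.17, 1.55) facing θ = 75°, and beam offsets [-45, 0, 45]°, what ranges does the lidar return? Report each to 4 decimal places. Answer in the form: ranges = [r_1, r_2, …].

ranges = [2.1131, 3.5717, 3.9837]

beam 1: φ=-45°, α=30°
  cosα=0.8660 sinα=0.5000 | (5,1) | tMaxX 0.9584 tMaxY 0.9000 | tΔX 1.1547 tΔY 2.0000
    t=0.9000 [y] (5,2)
    t=0.9584 [x] (6,2)
    t=2.1131 [x] (7,2) — stop
  → r_1 = 2.1131
beam 2: φ=0°, α=75°
  cosα=0.2588 sinα=0.9659 | (5,1) | tMaxX 3.2069 tMaxY 0.4659 | tΔX 3.8637 tΔY 1.0353
    t=0.4659 [y] (5,2)
    t=1.5012 [y] (5,3)
    t=2.5364 [y] (5,4)
    t=3.2069 [x] (6,4)
    t=3.5717 [y] (6,5) — stop
  → r_2 = 3.5717
beam 3: φ=45°, α=120°
  cosα=-0.5000 sinα=0.8660 | (5,1) | tMaxX 0.3400 tMaxY 0.5196 | tΔX 2.0000 tΔY 1.1547
    t=0.3400 [x] (4,1)
    t=0.5196 [y] (4,2)
    t=1.6743 [y] (4,3)
    t=2.3400 [x] (3,3)
    t=2.8290 [y] (3,4)
    t=3.9837 [y] (3,5) — stop
  → r_3 = 3.9837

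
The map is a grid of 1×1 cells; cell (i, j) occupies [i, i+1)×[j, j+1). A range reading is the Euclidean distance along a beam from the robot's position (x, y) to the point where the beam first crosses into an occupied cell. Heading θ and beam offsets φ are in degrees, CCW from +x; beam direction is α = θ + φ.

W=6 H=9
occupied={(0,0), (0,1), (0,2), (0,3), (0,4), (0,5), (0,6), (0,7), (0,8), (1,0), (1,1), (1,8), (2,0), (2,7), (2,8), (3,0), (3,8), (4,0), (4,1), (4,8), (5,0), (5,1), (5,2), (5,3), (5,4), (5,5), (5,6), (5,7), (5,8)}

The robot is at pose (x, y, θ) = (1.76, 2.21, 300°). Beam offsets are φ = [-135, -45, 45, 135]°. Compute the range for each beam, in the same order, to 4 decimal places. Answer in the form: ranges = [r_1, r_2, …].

ranges = [0.7868, 0.2174, 2.3190, 5.9942]

beam 1: φ=-135°, α=165°
  d=(-0.9659,0.2588)  start (1,2)  tX=0.7868 tY=3.0523  stride 1/|dx|=1.0353 1/|dy|=3.8637
    cross x-line → (0,2), t=0.7868 (wall)
  → r_1 = 0.7868
beam 2: φ=-45°, α=255°
  d=(-0.2588,-0.9659)  start (1,2)  tX=2.9364 tY=0.2174  stride 1/|dx|=3.8637 1/|dy|=1.0353
    cross y-line → (1,1), t=0.2174 (wall)
  → r_2 = 0.2174
beam 3: φ=45°, α=345°
  d=(0.9659,-0.2588)  start (1,2)  tX=0.2485 tY=0.8114  stride 1/|dx|=1.0353 1/|dy|=3.8637
    cross x-line → (2,2), t=0.2485
    cross y-line → (2,1), t=0.8114
    cross x-line → (3,1), t=1.2837
    cross x-line → (4,1), t=2.3190 (wall)
  → r_3 = 2.3190
beam 4: φ=135°, α=75°
  d=(0.2588,0.9659)  start (1,2)  tX=0.9273 tY=0.8179  stride 1/|dx|=3.8637 1/|dy|=1.0353
    cross y-line → (1,3), t=0.8179
    cross x-line → (2,3), t=0.9273
    cross y-line → (2,4), t=1.8531
    cross y-line → (2,5), t=2.8884
    cross y-line → (2,6), t=3.9237
    cross x-line → (3,6), t=4.7910
    cross y-line → (3,7), t=4.9590
    cross y-line → (3,8), t=5.9942 (wall)
  → r_4 = 5.9942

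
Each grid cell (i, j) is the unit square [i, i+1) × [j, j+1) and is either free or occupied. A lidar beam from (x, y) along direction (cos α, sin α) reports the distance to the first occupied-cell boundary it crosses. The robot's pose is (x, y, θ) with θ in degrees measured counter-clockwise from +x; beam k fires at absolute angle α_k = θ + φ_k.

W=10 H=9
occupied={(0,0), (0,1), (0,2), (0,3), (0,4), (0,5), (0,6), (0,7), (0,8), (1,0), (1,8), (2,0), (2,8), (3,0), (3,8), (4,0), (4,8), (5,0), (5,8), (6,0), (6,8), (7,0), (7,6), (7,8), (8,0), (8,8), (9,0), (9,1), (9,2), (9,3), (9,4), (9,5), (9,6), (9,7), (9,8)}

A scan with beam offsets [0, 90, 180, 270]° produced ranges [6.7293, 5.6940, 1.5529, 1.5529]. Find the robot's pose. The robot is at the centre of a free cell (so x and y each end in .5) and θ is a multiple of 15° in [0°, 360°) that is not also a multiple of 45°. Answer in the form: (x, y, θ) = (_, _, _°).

Candidates: 55 free-cell centres × 16 headings = 880 poses. Raycast each; keep the one whose scan matches to 4 dp.
  (3.5, 7.5, 15°): beam 1 = 1.9319 ≠ 6.7293 ✗
  (1.5, 7.5, 30°): beam 1 = 1.0000 ≠ 6.7293 ✗
  (7.5, 1.5, 300°): beam 1 = 0.5774 ≠ 6.7293 ✗
  (2.5, 3.5, 300°): beam 1 = 2.8868 ≠ 6.7293 ✗
  (3.5, 4.5, 165°): beam 1 = 2.5882 ≠ 6.7293 ✗
  …
  (2.5, 2.5, 15°): r_1=6.7293, r_2=5.6940, r_3=1.5529, r_4=1.5529 — all match ✓
No second candidate reproduces the full scan.

(x, y, θ) = (2.5, 2.5, 15°)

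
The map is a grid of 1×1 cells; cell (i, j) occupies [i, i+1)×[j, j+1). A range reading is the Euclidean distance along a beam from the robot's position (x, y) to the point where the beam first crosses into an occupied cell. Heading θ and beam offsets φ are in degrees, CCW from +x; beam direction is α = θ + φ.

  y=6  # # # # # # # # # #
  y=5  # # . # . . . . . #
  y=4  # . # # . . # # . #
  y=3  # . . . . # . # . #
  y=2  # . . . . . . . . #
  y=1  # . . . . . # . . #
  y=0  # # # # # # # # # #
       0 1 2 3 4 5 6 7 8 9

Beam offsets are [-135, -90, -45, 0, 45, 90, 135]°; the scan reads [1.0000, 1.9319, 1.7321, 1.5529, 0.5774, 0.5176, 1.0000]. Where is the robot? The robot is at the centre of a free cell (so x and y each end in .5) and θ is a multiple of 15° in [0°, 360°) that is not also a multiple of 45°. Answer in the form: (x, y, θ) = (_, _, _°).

The pose lattice has 31·16 = 496 candidates. Test each by forward raycasting.
  (4.5, 4.5, 30°): beam 1 = 3.6235 ≠ 1.0000 ✗
  (5.5, 1.5, 75°): beam 1 = 0.5774 ≠ 1.0000 ✗
  (1.5, 4.5, 165°): beam 1 = 0.5774 ≠ 1.0000 ✗
  (8.5, 3.5, 15°): beam 1 = 2.8868 ≠ 1.0000 ✗
  …
  (8.5, 2.5, 285°): r_1=1.0000, r_2=1.9319, r_3=1.7321, r_4=1.5529, r_5=0.5774, r_6=0.5176, r_7=1.0000 — all match ✓
Unique over the lattice → pose = (8.5, 2.5, 285°).

(x, y, θ) = (8.5, 2.5, 285°)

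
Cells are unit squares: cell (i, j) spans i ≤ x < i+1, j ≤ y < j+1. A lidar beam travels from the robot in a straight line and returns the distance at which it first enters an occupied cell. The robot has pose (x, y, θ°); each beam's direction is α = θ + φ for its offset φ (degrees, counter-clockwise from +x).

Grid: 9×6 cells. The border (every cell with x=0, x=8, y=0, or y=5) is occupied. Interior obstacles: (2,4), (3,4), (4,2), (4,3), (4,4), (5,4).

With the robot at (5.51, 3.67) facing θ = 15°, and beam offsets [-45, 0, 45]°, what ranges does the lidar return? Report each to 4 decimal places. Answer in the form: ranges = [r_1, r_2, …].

ranges = [2.8752, 2.5778, 0.3811]

beam 1: φ=-45°, α=330°
  d=(0.8660,-0.5000)  start (5,3)  tX=0.5658 tY=1.3400  stride 1/|dx|=1.1547 1/|dy|=2.0000
    cross x-line → (6,3), t=0.5658
    cross y-line → (6,2), t=1.3400
    cross x-line → (7,2), t=1.7205
    cross x-line → (8,2), t=2.8752 (wall)
  → r_1 = 2.8752
beam 2: φ=0°, α=15°
  d=(0.9659,0.2588)  start (5,3)  tX=0.5073 tY=1.2750  stride 1/|dx|=1.0353 1/|dy|=3.8637
    cross x-line → (6,3), t=0.5073
    cross y-line → (6,4), t=1.2750
    cross x-line → (7,4), t=1.5426
    cross x-line → (8,4), t=2.5778 (wall)
  → r_2 = 2.5778
beam 3: φ=45°, α=60°
  d=(0.5000,0.8660)  start (5,3)  tX=0.9800 tY=0.3811  stride 1/|dx|=2.0000 1/|dy|=1.1547
    cross y-line → (5,4), t=0.3811 (wall)
  → r_3 = 0.3811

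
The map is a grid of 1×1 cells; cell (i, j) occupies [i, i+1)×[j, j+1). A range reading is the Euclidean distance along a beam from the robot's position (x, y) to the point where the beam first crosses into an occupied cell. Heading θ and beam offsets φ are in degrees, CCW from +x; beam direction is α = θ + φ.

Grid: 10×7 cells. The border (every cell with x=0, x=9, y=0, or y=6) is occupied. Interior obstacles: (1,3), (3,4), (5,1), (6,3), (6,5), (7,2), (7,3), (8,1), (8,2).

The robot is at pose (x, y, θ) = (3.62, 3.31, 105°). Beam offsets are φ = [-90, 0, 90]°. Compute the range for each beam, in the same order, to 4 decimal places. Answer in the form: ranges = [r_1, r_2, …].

ranges = [2.4640, 0.7143, 2.7124]

beam 1: φ=-90°, α=15°
  direction (0.9659, 0.2588); cell (3,3); t to first gridline: x 0.3934, y 2.6660 (then +1.0353 / +3.8637)
    (4,3) via x @ 0.3934
    (5,3) via x @ 1.4287
    (6,3) via x @ 2.4640  # hit
  → r_1 = 2.4640
beam 2: φ=0°, α=105°
  direction (-0.2588, 0.9659); cell (3,3); t to first gridline: x 2.3955, y 0.7143 (then +3.8637 / +1.0353)
    (3,4) via y @ 0.7143  # hit
  → r_2 = 0.7143
beam 3: φ=90°, α=195°
  direction (-0.9659, -0.2588); cell (3,3); t to first gridline: x 0.6419, y 1.1977 (then +1.0353 / +3.8637)
    (2,3) via x @ 0.6419
    (2,2) via y @ 1.1977
    (1,2) via x @ 1.6771
    (0,2) via x @ 2.7124  # hit
  → r_3 = 2.7124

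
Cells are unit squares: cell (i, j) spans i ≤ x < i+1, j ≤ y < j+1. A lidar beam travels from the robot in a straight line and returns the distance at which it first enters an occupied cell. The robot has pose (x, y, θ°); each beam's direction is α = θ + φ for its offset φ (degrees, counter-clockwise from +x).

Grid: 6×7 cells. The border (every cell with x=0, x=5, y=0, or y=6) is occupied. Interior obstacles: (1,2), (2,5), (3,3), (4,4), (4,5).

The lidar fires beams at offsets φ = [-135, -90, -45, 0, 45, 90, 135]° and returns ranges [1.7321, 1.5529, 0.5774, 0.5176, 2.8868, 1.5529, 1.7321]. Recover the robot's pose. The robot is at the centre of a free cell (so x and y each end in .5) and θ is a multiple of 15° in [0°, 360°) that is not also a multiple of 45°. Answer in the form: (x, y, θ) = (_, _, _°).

Candidates: 15 free-cell centres × 16 headings = 240 poses. Raycast each; keep the one whose scan matches to 4 dp.
  (2.5, 3.5, 195°): beam 1 = 2.8868 ≠ 1.7321 ✗
  (1.5, 4.5, 255°): beam 1 = 1.0000 ≠ 1.7321 ✗
  (1.5, 1.5, 255°): beam 1 = 0.5774 ≠ 1.7321 ✗
  (2.5, 4.5, 30°): beam 1 = 1.9319 ≠ 1.7321 ✗
  …
  (3.5, 2.5, 105°): r_1=1.7321, r_2=1.5529, r_3=0.5774, r_4=0.5176, r_5=2.8868, r_6=1.5529, r_7=1.7321 — all match ✓
Unique over the lattice → pose = (3.5, 2.5, 105°).

(x, y, θ) = (3.5, 2.5, 105°)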